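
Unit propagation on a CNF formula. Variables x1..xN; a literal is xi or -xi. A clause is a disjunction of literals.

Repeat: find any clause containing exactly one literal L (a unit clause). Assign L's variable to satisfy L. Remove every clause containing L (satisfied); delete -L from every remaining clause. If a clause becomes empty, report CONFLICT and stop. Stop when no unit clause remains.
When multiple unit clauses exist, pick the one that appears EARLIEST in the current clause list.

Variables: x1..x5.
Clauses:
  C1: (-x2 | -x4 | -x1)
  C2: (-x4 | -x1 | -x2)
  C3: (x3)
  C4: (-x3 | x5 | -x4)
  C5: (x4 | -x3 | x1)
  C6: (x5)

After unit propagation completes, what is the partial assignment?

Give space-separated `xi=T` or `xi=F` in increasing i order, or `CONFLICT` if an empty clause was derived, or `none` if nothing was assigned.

unit clause [3] forces x3=T; simplify:
  drop -3 from [-3, 5, -4] -> [5, -4]
  drop -3 from [4, -3, 1] -> [4, 1]
  satisfied 1 clause(s); 5 remain; assigned so far: [3]
unit clause [5] forces x5=T; simplify:
  satisfied 2 clause(s); 3 remain; assigned so far: [3, 5]

Answer: x3=T x5=T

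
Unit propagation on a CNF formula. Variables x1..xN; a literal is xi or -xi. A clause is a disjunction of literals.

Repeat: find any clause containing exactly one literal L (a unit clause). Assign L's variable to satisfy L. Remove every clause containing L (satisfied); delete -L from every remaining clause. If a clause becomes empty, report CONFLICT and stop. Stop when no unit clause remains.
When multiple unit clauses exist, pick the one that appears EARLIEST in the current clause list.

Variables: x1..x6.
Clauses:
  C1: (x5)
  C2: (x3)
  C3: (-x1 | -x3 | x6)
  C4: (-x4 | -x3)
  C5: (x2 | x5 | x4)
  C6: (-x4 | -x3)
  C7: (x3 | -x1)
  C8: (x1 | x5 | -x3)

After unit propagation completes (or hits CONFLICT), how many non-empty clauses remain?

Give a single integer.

unit clause [5] forces x5=T; simplify:
  satisfied 3 clause(s); 5 remain; assigned so far: [5]
unit clause [3] forces x3=T; simplify:
  drop -3 from [-1, -3, 6] -> [-1, 6]
  drop -3 from [-4, -3] -> [-4]
  drop -3 from [-4, -3] -> [-4]
  satisfied 2 clause(s); 3 remain; assigned so far: [3, 5]
unit clause [-4] forces x4=F; simplify:
  satisfied 2 clause(s); 1 remain; assigned so far: [3, 4, 5]

Answer: 1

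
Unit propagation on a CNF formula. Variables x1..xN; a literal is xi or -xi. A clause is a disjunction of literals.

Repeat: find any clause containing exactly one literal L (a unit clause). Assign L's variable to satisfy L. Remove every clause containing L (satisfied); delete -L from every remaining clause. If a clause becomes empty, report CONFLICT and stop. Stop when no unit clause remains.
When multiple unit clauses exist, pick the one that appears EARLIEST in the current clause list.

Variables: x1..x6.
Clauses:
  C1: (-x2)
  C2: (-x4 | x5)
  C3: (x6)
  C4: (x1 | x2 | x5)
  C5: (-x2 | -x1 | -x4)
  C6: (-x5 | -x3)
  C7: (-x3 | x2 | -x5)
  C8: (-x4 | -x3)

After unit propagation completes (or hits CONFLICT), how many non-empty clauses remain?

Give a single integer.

unit clause [-2] forces x2=F; simplify:
  drop 2 from [1, 2, 5] -> [1, 5]
  drop 2 from [-3, 2, -5] -> [-3, -5]
  satisfied 2 clause(s); 6 remain; assigned so far: [2]
unit clause [6] forces x6=T; simplify:
  satisfied 1 clause(s); 5 remain; assigned so far: [2, 6]

Answer: 5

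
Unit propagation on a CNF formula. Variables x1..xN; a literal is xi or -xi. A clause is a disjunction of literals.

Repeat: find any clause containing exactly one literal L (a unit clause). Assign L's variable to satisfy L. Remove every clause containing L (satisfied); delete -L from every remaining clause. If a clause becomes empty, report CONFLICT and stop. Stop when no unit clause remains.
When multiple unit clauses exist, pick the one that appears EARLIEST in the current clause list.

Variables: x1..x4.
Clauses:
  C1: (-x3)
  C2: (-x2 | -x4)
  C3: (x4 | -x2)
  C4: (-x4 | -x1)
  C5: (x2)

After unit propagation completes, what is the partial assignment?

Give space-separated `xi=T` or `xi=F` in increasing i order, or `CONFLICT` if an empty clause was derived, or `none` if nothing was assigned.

Answer: CONFLICT

Derivation:
unit clause [-3] forces x3=F; simplify:
  satisfied 1 clause(s); 4 remain; assigned so far: [3]
unit clause [2] forces x2=T; simplify:
  drop -2 from [-2, -4] -> [-4]
  drop -2 from [4, -2] -> [4]
  satisfied 1 clause(s); 3 remain; assigned so far: [2, 3]
unit clause [-4] forces x4=F; simplify:
  drop 4 from [4] -> [] (empty!)
  satisfied 2 clause(s); 1 remain; assigned so far: [2, 3, 4]
CONFLICT (empty clause)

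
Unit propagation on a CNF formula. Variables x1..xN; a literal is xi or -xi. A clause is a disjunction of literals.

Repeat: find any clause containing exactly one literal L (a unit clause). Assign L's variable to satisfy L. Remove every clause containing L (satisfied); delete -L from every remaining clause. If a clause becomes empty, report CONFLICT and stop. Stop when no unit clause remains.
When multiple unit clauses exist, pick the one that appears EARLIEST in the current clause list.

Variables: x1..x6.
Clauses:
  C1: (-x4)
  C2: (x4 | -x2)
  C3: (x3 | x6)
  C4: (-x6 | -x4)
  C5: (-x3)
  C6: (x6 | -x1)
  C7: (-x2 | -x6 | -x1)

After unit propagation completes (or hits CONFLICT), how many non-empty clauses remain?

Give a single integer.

Answer: 0

Derivation:
unit clause [-4] forces x4=F; simplify:
  drop 4 from [4, -2] -> [-2]
  satisfied 2 clause(s); 5 remain; assigned so far: [4]
unit clause [-2] forces x2=F; simplify:
  satisfied 2 clause(s); 3 remain; assigned so far: [2, 4]
unit clause [-3] forces x3=F; simplify:
  drop 3 from [3, 6] -> [6]
  satisfied 1 clause(s); 2 remain; assigned so far: [2, 3, 4]
unit clause [6] forces x6=T; simplify:
  satisfied 2 clause(s); 0 remain; assigned so far: [2, 3, 4, 6]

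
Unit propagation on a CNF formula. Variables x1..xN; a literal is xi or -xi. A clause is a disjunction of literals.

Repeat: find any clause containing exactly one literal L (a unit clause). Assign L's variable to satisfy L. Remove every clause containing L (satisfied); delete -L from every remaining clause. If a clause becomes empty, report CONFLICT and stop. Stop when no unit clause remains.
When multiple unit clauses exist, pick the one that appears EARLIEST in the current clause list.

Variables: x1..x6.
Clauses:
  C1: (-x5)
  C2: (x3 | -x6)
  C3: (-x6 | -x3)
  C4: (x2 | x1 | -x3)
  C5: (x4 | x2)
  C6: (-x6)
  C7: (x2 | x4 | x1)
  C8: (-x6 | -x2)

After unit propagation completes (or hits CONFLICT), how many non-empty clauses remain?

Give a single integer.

Answer: 3

Derivation:
unit clause [-5] forces x5=F; simplify:
  satisfied 1 clause(s); 7 remain; assigned so far: [5]
unit clause [-6] forces x6=F; simplify:
  satisfied 4 clause(s); 3 remain; assigned so far: [5, 6]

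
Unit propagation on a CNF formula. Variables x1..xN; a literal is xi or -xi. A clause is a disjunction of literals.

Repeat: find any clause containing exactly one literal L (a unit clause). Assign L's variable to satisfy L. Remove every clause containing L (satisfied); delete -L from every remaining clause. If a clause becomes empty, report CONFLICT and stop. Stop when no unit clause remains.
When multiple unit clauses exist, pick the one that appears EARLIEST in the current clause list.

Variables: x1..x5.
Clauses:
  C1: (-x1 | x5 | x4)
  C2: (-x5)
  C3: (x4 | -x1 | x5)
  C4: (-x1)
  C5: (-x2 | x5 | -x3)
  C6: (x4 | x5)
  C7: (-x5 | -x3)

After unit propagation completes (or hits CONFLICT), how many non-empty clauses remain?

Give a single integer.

unit clause [-5] forces x5=F; simplify:
  drop 5 from [-1, 5, 4] -> [-1, 4]
  drop 5 from [4, -1, 5] -> [4, -1]
  drop 5 from [-2, 5, -3] -> [-2, -3]
  drop 5 from [4, 5] -> [4]
  satisfied 2 clause(s); 5 remain; assigned so far: [5]
unit clause [-1] forces x1=F; simplify:
  satisfied 3 clause(s); 2 remain; assigned so far: [1, 5]
unit clause [4] forces x4=T; simplify:
  satisfied 1 clause(s); 1 remain; assigned so far: [1, 4, 5]

Answer: 1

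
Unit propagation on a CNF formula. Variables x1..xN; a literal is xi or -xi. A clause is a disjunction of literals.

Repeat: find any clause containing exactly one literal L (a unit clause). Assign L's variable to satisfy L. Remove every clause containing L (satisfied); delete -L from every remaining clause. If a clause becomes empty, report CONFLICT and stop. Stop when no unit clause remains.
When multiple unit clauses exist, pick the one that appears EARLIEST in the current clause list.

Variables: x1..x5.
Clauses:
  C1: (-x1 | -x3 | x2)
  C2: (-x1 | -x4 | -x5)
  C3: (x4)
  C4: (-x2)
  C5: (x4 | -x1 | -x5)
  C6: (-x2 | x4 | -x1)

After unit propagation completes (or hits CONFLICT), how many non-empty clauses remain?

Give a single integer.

unit clause [4] forces x4=T; simplify:
  drop -4 from [-1, -4, -5] -> [-1, -5]
  satisfied 3 clause(s); 3 remain; assigned so far: [4]
unit clause [-2] forces x2=F; simplify:
  drop 2 from [-1, -3, 2] -> [-1, -3]
  satisfied 1 clause(s); 2 remain; assigned so far: [2, 4]

Answer: 2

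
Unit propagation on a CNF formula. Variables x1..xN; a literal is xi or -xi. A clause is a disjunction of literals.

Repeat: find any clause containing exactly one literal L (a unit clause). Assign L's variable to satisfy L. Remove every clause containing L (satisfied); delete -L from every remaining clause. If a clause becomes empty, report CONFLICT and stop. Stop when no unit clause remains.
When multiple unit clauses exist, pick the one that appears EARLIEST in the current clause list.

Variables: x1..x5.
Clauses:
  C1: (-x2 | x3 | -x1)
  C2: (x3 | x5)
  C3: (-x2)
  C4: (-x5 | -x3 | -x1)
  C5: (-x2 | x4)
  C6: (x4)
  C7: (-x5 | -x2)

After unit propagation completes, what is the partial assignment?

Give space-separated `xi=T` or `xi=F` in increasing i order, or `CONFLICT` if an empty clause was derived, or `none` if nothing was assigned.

Answer: x2=F x4=T

Derivation:
unit clause [-2] forces x2=F; simplify:
  satisfied 4 clause(s); 3 remain; assigned so far: [2]
unit clause [4] forces x4=T; simplify:
  satisfied 1 clause(s); 2 remain; assigned so far: [2, 4]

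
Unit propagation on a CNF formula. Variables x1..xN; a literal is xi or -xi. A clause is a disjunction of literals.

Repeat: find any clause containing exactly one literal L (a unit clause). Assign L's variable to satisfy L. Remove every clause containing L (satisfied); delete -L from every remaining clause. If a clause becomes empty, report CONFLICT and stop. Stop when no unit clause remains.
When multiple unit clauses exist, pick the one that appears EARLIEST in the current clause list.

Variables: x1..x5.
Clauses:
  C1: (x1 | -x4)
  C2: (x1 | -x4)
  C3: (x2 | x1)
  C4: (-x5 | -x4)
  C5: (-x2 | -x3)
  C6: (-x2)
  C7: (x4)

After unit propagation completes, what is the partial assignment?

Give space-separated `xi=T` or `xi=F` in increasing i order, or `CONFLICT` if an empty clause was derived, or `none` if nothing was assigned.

Answer: x1=T x2=F x4=T x5=F

Derivation:
unit clause [-2] forces x2=F; simplify:
  drop 2 from [2, 1] -> [1]
  satisfied 2 clause(s); 5 remain; assigned so far: [2]
unit clause [1] forces x1=T; simplify:
  satisfied 3 clause(s); 2 remain; assigned so far: [1, 2]
unit clause [4] forces x4=T; simplify:
  drop -4 from [-5, -4] -> [-5]
  satisfied 1 clause(s); 1 remain; assigned so far: [1, 2, 4]
unit clause [-5] forces x5=F; simplify:
  satisfied 1 clause(s); 0 remain; assigned so far: [1, 2, 4, 5]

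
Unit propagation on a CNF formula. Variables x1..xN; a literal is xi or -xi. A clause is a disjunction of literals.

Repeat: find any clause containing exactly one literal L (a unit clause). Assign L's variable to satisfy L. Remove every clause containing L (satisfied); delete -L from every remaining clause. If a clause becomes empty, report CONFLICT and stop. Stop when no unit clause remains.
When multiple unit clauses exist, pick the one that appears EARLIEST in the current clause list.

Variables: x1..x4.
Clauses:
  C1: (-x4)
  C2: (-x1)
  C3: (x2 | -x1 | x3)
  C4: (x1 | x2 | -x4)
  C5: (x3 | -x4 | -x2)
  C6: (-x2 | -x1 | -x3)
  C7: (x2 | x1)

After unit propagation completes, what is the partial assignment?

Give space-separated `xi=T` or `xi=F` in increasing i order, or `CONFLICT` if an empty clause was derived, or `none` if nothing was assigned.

unit clause [-4] forces x4=F; simplify:
  satisfied 3 clause(s); 4 remain; assigned so far: [4]
unit clause [-1] forces x1=F; simplify:
  drop 1 from [2, 1] -> [2]
  satisfied 3 clause(s); 1 remain; assigned so far: [1, 4]
unit clause [2] forces x2=T; simplify:
  satisfied 1 clause(s); 0 remain; assigned so far: [1, 2, 4]

Answer: x1=F x2=T x4=F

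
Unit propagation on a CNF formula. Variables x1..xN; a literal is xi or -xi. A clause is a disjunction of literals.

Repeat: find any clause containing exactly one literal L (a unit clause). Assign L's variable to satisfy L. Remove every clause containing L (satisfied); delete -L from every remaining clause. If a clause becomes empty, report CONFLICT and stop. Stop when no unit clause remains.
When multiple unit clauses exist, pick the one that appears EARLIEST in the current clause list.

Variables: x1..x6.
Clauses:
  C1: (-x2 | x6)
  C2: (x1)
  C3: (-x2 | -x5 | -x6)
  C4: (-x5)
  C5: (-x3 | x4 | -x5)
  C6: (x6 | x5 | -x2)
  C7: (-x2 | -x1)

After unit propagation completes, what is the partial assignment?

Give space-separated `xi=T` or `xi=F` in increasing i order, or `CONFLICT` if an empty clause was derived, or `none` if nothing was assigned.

Answer: x1=T x2=F x5=F

Derivation:
unit clause [1] forces x1=T; simplify:
  drop -1 from [-2, -1] -> [-2]
  satisfied 1 clause(s); 6 remain; assigned so far: [1]
unit clause [-5] forces x5=F; simplify:
  drop 5 from [6, 5, -2] -> [6, -2]
  satisfied 3 clause(s); 3 remain; assigned so far: [1, 5]
unit clause [-2] forces x2=F; simplify:
  satisfied 3 clause(s); 0 remain; assigned so far: [1, 2, 5]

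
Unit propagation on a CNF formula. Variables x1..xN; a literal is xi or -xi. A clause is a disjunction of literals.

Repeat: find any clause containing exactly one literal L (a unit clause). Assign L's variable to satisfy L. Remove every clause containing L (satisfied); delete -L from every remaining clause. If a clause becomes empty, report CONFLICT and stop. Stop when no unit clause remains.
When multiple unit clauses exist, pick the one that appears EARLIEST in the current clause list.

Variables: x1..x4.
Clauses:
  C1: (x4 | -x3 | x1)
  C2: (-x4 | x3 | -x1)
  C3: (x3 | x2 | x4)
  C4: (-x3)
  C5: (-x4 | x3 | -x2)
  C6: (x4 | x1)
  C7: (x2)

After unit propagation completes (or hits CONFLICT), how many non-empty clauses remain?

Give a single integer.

Answer: 0

Derivation:
unit clause [-3] forces x3=F; simplify:
  drop 3 from [-4, 3, -1] -> [-4, -1]
  drop 3 from [3, 2, 4] -> [2, 4]
  drop 3 from [-4, 3, -2] -> [-4, -2]
  satisfied 2 clause(s); 5 remain; assigned so far: [3]
unit clause [2] forces x2=T; simplify:
  drop -2 from [-4, -2] -> [-4]
  satisfied 2 clause(s); 3 remain; assigned so far: [2, 3]
unit clause [-4] forces x4=F; simplify:
  drop 4 from [4, 1] -> [1]
  satisfied 2 clause(s); 1 remain; assigned so far: [2, 3, 4]
unit clause [1] forces x1=T; simplify:
  satisfied 1 clause(s); 0 remain; assigned so far: [1, 2, 3, 4]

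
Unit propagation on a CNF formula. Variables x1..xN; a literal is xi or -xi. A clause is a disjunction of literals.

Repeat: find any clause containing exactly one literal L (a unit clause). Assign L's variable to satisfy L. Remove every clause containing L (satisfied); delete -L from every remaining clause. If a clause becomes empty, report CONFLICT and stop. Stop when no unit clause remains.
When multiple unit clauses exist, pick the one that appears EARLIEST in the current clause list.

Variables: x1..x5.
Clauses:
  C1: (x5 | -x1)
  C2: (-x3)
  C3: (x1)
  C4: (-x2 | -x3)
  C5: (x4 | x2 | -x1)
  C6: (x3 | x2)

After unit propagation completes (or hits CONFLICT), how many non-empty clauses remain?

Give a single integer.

unit clause [-3] forces x3=F; simplify:
  drop 3 from [3, 2] -> [2]
  satisfied 2 clause(s); 4 remain; assigned so far: [3]
unit clause [1] forces x1=T; simplify:
  drop -1 from [5, -1] -> [5]
  drop -1 from [4, 2, -1] -> [4, 2]
  satisfied 1 clause(s); 3 remain; assigned so far: [1, 3]
unit clause [5] forces x5=T; simplify:
  satisfied 1 clause(s); 2 remain; assigned so far: [1, 3, 5]
unit clause [2] forces x2=T; simplify:
  satisfied 2 clause(s); 0 remain; assigned so far: [1, 2, 3, 5]

Answer: 0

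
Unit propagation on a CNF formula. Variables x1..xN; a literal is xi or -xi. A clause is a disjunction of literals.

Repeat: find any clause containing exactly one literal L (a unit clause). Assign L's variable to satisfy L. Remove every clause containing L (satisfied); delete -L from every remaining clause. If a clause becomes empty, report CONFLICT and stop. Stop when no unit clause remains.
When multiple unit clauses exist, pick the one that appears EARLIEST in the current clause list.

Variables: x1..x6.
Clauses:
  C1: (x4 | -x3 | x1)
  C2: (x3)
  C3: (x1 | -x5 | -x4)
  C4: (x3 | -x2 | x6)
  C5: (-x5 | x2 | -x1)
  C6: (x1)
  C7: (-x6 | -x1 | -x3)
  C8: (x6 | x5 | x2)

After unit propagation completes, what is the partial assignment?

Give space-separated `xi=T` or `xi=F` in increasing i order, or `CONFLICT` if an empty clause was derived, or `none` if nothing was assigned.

Answer: x1=T x3=T x6=F

Derivation:
unit clause [3] forces x3=T; simplify:
  drop -3 from [4, -3, 1] -> [4, 1]
  drop -3 from [-6, -1, -3] -> [-6, -1]
  satisfied 2 clause(s); 6 remain; assigned so far: [3]
unit clause [1] forces x1=T; simplify:
  drop -1 from [-5, 2, -1] -> [-5, 2]
  drop -1 from [-6, -1] -> [-6]
  satisfied 3 clause(s); 3 remain; assigned so far: [1, 3]
unit clause [-6] forces x6=F; simplify:
  drop 6 from [6, 5, 2] -> [5, 2]
  satisfied 1 clause(s); 2 remain; assigned so far: [1, 3, 6]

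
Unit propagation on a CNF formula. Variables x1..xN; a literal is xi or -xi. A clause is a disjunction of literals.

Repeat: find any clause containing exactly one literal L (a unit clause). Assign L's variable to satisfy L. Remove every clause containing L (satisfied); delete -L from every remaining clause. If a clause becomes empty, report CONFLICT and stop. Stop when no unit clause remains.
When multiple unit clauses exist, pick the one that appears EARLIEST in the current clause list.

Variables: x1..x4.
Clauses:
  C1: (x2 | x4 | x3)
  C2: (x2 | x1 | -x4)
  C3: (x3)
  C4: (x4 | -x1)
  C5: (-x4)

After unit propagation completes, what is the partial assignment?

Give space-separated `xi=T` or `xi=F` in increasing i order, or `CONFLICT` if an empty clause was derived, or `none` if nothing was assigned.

Answer: x1=F x3=T x4=F

Derivation:
unit clause [3] forces x3=T; simplify:
  satisfied 2 clause(s); 3 remain; assigned so far: [3]
unit clause [-4] forces x4=F; simplify:
  drop 4 from [4, -1] -> [-1]
  satisfied 2 clause(s); 1 remain; assigned so far: [3, 4]
unit clause [-1] forces x1=F; simplify:
  satisfied 1 clause(s); 0 remain; assigned so far: [1, 3, 4]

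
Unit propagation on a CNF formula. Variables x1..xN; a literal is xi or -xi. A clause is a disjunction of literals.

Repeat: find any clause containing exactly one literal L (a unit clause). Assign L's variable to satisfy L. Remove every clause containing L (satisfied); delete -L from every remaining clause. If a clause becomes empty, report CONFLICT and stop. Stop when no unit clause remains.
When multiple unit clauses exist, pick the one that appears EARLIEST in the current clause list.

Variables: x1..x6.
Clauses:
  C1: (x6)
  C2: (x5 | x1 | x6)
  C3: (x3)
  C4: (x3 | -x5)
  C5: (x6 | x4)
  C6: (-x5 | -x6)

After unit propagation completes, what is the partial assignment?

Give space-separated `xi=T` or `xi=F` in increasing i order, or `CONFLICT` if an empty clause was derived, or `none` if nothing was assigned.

unit clause [6] forces x6=T; simplify:
  drop -6 from [-5, -6] -> [-5]
  satisfied 3 clause(s); 3 remain; assigned so far: [6]
unit clause [3] forces x3=T; simplify:
  satisfied 2 clause(s); 1 remain; assigned so far: [3, 6]
unit clause [-5] forces x5=F; simplify:
  satisfied 1 clause(s); 0 remain; assigned so far: [3, 5, 6]

Answer: x3=T x5=F x6=T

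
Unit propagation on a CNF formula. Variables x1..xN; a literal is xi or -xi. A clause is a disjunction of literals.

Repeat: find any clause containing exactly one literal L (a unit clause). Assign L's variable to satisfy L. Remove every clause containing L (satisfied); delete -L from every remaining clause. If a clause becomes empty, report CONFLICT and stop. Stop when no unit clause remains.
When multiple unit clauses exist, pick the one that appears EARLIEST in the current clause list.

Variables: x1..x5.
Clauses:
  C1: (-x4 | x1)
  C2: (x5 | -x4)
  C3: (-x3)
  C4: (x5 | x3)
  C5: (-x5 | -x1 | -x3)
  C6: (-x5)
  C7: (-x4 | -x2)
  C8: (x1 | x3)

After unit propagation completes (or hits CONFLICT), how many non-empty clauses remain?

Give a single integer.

unit clause [-3] forces x3=F; simplify:
  drop 3 from [5, 3] -> [5]
  drop 3 from [1, 3] -> [1]
  satisfied 2 clause(s); 6 remain; assigned so far: [3]
unit clause [5] forces x5=T; simplify:
  drop -5 from [-5] -> [] (empty!)
  satisfied 2 clause(s); 4 remain; assigned so far: [3, 5]
CONFLICT (empty clause)

Answer: 3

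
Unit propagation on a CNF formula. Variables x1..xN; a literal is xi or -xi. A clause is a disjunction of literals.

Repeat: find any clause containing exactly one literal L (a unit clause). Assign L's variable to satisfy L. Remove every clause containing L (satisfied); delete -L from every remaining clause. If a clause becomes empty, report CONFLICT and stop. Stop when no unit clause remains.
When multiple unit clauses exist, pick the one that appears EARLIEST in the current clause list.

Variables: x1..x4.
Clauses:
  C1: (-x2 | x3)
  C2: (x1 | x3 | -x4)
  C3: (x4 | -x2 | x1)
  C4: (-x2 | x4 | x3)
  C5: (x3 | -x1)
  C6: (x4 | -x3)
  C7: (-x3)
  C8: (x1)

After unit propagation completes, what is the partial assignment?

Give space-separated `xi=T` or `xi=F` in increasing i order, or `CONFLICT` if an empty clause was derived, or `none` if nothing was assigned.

Answer: CONFLICT

Derivation:
unit clause [-3] forces x3=F; simplify:
  drop 3 from [-2, 3] -> [-2]
  drop 3 from [1, 3, -4] -> [1, -4]
  drop 3 from [-2, 4, 3] -> [-2, 4]
  drop 3 from [3, -1] -> [-1]
  satisfied 2 clause(s); 6 remain; assigned so far: [3]
unit clause [-2] forces x2=F; simplify:
  satisfied 3 clause(s); 3 remain; assigned so far: [2, 3]
unit clause [-1] forces x1=F; simplify:
  drop 1 from [1, -4] -> [-4]
  drop 1 from [1] -> [] (empty!)
  satisfied 1 clause(s); 2 remain; assigned so far: [1, 2, 3]
CONFLICT (empty clause)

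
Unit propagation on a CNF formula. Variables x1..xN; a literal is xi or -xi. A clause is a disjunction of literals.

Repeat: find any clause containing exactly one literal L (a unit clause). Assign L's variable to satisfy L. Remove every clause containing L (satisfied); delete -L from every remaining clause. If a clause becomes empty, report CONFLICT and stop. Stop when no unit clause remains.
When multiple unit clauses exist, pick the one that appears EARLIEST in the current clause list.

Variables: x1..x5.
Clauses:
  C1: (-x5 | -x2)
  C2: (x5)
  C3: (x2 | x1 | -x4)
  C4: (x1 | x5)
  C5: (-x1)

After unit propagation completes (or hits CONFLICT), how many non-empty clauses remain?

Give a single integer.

Answer: 0

Derivation:
unit clause [5] forces x5=T; simplify:
  drop -5 from [-5, -2] -> [-2]
  satisfied 2 clause(s); 3 remain; assigned so far: [5]
unit clause [-2] forces x2=F; simplify:
  drop 2 from [2, 1, -4] -> [1, -4]
  satisfied 1 clause(s); 2 remain; assigned so far: [2, 5]
unit clause [-1] forces x1=F; simplify:
  drop 1 from [1, -4] -> [-4]
  satisfied 1 clause(s); 1 remain; assigned so far: [1, 2, 5]
unit clause [-4] forces x4=F; simplify:
  satisfied 1 clause(s); 0 remain; assigned so far: [1, 2, 4, 5]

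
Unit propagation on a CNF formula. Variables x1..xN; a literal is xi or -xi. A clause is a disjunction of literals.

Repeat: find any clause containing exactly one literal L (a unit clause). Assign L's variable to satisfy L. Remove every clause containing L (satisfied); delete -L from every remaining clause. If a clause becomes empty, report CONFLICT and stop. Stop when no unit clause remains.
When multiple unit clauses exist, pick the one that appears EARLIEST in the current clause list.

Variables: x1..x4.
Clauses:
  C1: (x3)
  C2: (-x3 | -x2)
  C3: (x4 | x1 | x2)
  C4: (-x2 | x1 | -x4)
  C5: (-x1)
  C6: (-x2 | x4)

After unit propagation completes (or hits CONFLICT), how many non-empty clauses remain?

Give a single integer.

unit clause [3] forces x3=T; simplify:
  drop -3 from [-3, -2] -> [-2]
  satisfied 1 clause(s); 5 remain; assigned so far: [3]
unit clause [-2] forces x2=F; simplify:
  drop 2 from [4, 1, 2] -> [4, 1]
  satisfied 3 clause(s); 2 remain; assigned so far: [2, 3]
unit clause [-1] forces x1=F; simplify:
  drop 1 from [4, 1] -> [4]
  satisfied 1 clause(s); 1 remain; assigned so far: [1, 2, 3]
unit clause [4] forces x4=T; simplify:
  satisfied 1 clause(s); 0 remain; assigned so far: [1, 2, 3, 4]

Answer: 0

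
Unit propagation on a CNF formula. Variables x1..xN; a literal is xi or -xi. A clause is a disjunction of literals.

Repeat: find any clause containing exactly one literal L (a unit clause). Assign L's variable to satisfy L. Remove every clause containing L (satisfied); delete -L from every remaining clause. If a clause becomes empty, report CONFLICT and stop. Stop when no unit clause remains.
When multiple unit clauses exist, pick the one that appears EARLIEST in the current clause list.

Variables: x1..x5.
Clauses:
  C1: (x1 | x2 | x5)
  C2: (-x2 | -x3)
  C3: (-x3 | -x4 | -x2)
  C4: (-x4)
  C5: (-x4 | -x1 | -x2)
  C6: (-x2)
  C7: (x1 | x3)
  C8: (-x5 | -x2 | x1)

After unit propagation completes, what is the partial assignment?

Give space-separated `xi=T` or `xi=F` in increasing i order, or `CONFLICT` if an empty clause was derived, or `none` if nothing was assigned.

Answer: x2=F x4=F

Derivation:
unit clause [-4] forces x4=F; simplify:
  satisfied 3 clause(s); 5 remain; assigned so far: [4]
unit clause [-2] forces x2=F; simplify:
  drop 2 from [1, 2, 5] -> [1, 5]
  satisfied 3 clause(s); 2 remain; assigned so far: [2, 4]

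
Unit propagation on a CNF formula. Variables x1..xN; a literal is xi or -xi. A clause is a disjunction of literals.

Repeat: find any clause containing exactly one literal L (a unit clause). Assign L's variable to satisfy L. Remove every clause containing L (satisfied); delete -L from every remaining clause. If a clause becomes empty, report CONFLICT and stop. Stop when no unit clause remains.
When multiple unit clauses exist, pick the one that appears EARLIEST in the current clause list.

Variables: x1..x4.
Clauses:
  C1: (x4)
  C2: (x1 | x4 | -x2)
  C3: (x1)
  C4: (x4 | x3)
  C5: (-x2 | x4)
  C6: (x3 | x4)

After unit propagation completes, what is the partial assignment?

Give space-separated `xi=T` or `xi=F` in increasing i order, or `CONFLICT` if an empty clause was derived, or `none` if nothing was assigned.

Answer: x1=T x4=T

Derivation:
unit clause [4] forces x4=T; simplify:
  satisfied 5 clause(s); 1 remain; assigned so far: [4]
unit clause [1] forces x1=T; simplify:
  satisfied 1 clause(s); 0 remain; assigned so far: [1, 4]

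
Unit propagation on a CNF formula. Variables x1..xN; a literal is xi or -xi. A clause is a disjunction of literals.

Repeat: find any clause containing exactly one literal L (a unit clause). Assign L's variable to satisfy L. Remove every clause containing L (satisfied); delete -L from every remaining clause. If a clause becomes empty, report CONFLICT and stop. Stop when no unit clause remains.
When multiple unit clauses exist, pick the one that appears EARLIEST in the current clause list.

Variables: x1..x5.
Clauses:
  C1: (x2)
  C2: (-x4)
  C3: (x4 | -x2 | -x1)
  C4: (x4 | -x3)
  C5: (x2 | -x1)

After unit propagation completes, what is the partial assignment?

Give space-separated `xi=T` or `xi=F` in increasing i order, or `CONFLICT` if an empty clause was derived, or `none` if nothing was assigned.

unit clause [2] forces x2=T; simplify:
  drop -2 from [4, -2, -1] -> [4, -1]
  satisfied 2 clause(s); 3 remain; assigned so far: [2]
unit clause [-4] forces x4=F; simplify:
  drop 4 from [4, -1] -> [-1]
  drop 4 from [4, -3] -> [-3]
  satisfied 1 clause(s); 2 remain; assigned so far: [2, 4]
unit clause [-1] forces x1=F; simplify:
  satisfied 1 clause(s); 1 remain; assigned so far: [1, 2, 4]
unit clause [-3] forces x3=F; simplify:
  satisfied 1 clause(s); 0 remain; assigned so far: [1, 2, 3, 4]

Answer: x1=F x2=T x3=F x4=F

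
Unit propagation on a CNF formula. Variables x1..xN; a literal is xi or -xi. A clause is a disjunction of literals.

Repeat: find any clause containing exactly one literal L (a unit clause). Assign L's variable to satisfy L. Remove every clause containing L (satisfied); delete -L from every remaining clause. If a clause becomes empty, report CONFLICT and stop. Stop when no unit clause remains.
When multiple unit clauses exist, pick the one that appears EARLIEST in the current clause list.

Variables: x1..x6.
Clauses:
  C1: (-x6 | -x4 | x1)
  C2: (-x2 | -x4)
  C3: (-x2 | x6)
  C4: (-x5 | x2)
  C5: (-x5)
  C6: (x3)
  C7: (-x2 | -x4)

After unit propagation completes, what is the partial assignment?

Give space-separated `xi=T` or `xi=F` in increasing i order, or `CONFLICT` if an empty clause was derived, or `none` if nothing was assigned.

unit clause [-5] forces x5=F; simplify:
  satisfied 2 clause(s); 5 remain; assigned so far: [5]
unit clause [3] forces x3=T; simplify:
  satisfied 1 clause(s); 4 remain; assigned so far: [3, 5]

Answer: x3=T x5=F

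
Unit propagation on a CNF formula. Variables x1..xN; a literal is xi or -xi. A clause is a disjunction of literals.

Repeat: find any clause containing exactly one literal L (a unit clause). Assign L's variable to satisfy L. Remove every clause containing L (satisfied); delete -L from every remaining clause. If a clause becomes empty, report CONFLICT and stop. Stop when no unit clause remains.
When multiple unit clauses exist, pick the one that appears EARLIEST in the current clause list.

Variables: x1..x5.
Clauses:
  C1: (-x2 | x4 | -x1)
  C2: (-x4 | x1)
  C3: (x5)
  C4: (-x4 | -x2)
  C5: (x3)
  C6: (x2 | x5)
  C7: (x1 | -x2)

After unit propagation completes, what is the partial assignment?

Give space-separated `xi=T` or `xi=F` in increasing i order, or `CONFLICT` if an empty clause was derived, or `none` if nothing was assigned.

unit clause [5] forces x5=T; simplify:
  satisfied 2 clause(s); 5 remain; assigned so far: [5]
unit clause [3] forces x3=T; simplify:
  satisfied 1 clause(s); 4 remain; assigned so far: [3, 5]

Answer: x3=T x5=T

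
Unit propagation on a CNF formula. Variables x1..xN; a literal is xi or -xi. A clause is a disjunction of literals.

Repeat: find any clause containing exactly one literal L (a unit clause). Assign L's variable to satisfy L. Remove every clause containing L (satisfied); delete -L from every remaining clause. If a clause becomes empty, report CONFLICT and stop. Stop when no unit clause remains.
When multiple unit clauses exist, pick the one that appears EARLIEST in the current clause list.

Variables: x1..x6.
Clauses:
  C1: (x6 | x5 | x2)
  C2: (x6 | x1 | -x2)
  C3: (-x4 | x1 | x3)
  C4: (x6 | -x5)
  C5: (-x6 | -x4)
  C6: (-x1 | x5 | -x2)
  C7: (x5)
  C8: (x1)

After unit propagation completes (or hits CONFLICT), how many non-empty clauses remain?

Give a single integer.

unit clause [5] forces x5=T; simplify:
  drop -5 from [6, -5] -> [6]
  satisfied 3 clause(s); 5 remain; assigned so far: [5]
unit clause [6] forces x6=T; simplify:
  drop -6 from [-6, -4] -> [-4]
  satisfied 2 clause(s); 3 remain; assigned so far: [5, 6]
unit clause [-4] forces x4=F; simplify:
  satisfied 2 clause(s); 1 remain; assigned so far: [4, 5, 6]
unit clause [1] forces x1=T; simplify:
  satisfied 1 clause(s); 0 remain; assigned so far: [1, 4, 5, 6]

Answer: 0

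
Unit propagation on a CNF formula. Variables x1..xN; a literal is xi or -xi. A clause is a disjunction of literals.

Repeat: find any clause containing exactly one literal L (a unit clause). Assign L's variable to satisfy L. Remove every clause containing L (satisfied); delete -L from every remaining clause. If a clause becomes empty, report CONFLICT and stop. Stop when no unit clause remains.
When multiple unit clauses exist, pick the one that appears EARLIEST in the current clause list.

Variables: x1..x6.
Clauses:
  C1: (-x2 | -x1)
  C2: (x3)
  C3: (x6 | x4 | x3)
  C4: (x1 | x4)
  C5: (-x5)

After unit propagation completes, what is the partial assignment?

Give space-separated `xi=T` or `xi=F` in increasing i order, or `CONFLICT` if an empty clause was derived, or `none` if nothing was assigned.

unit clause [3] forces x3=T; simplify:
  satisfied 2 clause(s); 3 remain; assigned so far: [3]
unit clause [-5] forces x5=F; simplify:
  satisfied 1 clause(s); 2 remain; assigned so far: [3, 5]

Answer: x3=T x5=F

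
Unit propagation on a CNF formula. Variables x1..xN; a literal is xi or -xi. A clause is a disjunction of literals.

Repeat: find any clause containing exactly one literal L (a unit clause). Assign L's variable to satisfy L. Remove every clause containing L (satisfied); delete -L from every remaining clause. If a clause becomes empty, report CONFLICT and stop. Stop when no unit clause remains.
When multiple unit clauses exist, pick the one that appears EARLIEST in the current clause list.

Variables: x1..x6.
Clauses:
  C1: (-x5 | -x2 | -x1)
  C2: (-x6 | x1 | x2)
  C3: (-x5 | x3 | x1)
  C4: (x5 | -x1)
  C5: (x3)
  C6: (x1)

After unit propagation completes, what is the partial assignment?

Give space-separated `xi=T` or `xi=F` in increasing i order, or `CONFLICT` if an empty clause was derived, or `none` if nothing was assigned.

unit clause [3] forces x3=T; simplify:
  satisfied 2 clause(s); 4 remain; assigned so far: [3]
unit clause [1] forces x1=T; simplify:
  drop -1 from [-5, -2, -1] -> [-5, -2]
  drop -1 from [5, -1] -> [5]
  satisfied 2 clause(s); 2 remain; assigned so far: [1, 3]
unit clause [5] forces x5=T; simplify:
  drop -5 from [-5, -2] -> [-2]
  satisfied 1 clause(s); 1 remain; assigned so far: [1, 3, 5]
unit clause [-2] forces x2=F; simplify:
  satisfied 1 clause(s); 0 remain; assigned so far: [1, 2, 3, 5]

Answer: x1=T x2=F x3=T x5=T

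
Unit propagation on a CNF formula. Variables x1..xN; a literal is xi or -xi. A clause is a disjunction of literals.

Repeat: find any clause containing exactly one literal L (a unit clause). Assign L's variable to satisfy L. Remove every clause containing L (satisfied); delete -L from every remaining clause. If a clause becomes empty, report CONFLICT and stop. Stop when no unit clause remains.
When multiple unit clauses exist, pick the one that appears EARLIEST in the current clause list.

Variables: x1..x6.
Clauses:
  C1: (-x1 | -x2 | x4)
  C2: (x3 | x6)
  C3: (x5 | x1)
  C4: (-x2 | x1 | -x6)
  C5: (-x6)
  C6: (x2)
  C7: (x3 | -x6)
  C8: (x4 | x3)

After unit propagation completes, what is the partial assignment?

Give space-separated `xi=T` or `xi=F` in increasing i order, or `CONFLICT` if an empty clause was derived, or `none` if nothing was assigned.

unit clause [-6] forces x6=F; simplify:
  drop 6 from [3, 6] -> [3]
  satisfied 3 clause(s); 5 remain; assigned so far: [6]
unit clause [3] forces x3=T; simplify:
  satisfied 2 clause(s); 3 remain; assigned so far: [3, 6]
unit clause [2] forces x2=T; simplify:
  drop -2 from [-1, -2, 4] -> [-1, 4]
  satisfied 1 clause(s); 2 remain; assigned so far: [2, 3, 6]

Answer: x2=T x3=T x6=F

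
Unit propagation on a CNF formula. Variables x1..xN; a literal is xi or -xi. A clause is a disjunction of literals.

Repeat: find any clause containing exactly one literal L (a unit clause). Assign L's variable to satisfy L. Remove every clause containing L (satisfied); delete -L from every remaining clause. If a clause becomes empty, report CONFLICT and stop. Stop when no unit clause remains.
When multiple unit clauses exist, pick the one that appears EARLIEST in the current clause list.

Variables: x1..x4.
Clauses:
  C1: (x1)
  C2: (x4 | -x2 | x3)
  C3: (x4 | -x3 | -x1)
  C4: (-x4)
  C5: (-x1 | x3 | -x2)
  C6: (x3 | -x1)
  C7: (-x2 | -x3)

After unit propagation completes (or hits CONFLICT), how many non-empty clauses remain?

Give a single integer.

Answer: 2

Derivation:
unit clause [1] forces x1=T; simplify:
  drop -1 from [4, -3, -1] -> [4, -3]
  drop -1 from [-1, 3, -2] -> [3, -2]
  drop -1 from [3, -1] -> [3]
  satisfied 1 clause(s); 6 remain; assigned so far: [1]
unit clause [-4] forces x4=F; simplify:
  drop 4 from [4, -2, 3] -> [-2, 3]
  drop 4 from [4, -3] -> [-3]
  satisfied 1 clause(s); 5 remain; assigned so far: [1, 4]
unit clause [-3] forces x3=F; simplify:
  drop 3 from [-2, 3] -> [-2]
  drop 3 from [3, -2] -> [-2]
  drop 3 from [3] -> [] (empty!)
  satisfied 2 clause(s); 3 remain; assigned so far: [1, 3, 4]
CONFLICT (empty clause)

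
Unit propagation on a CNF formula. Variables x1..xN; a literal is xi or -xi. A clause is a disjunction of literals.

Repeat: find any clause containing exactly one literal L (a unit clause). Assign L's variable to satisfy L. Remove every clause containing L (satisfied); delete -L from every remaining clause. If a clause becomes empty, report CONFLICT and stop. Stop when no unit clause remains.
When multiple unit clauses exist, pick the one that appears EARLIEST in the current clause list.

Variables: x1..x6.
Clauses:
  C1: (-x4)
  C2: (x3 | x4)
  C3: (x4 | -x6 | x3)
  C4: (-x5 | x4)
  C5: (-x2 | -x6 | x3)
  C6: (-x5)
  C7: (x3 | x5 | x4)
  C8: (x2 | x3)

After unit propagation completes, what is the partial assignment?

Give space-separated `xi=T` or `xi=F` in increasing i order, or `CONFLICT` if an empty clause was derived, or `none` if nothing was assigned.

unit clause [-4] forces x4=F; simplify:
  drop 4 from [3, 4] -> [3]
  drop 4 from [4, -6, 3] -> [-6, 3]
  drop 4 from [-5, 4] -> [-5]
  drop 4 from [3, 5, 4] -> [3, 5]
  satisfied 1 clause(s); 7 remain; assigned so far: [4]
unit clause [3] forces x3=T; simplify:
  satisfied 5 clause(s); 2 remain; assigned so far: [3, 4]
unit clause [-5] forces x5=F; simplify:
  satisfied 2 clause(s); 0 remain; assigned so far: [3, 4, 5]

Answer: x3=T x4=F x5=F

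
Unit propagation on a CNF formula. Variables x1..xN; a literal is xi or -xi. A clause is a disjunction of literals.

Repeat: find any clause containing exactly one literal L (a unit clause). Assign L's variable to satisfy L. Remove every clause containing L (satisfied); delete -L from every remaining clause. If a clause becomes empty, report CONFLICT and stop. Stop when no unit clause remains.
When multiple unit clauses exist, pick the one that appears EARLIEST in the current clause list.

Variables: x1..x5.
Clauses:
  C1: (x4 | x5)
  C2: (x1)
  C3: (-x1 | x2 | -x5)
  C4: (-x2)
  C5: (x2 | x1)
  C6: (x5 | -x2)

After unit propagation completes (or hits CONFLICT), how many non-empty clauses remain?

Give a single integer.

Answer: 0

Derivation:
unit clause [1] forces x1=T; simplify:
  drop -1 from [-1, 2, -5] -> [2, -5]
  satisfied 2 clause(s); 4 remain; assigned so far: [1]
unit clause [-2] forces x2=F; simplify:
  drop 2 from [2, -5] -> [-5]
  satisfied 2 clause(s); 2 remain; assigned so far: [1, 2]
unit clause [-5] forces x5=F; simplify:
  drop 5 from [4, 5] -> [4]
  satisfied 1 clause(s); 1 remain; assigned so far: [1, 2, 5]
unit clause [4] forces x4=T; simplify:
  satisfied 1 clause(s); 0 remain; assigned so far: [1, 2, 4, 5]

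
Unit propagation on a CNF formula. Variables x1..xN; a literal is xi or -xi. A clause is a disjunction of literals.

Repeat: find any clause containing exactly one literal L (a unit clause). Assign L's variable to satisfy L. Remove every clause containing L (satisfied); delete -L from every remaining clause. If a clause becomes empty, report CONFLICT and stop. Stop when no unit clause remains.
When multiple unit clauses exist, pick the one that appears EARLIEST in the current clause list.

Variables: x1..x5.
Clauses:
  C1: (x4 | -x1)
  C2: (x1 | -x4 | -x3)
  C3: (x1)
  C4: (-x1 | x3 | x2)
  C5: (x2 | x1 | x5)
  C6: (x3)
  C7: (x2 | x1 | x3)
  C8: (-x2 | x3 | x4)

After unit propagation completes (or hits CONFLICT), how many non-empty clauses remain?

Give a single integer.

unit clause [1] forces x1=T; simplify:
  drop -1 from [4, -1] -> [4]
  drop -1 from [-1, 3, 2] -> [3, 2]
  satisfied 4 clause(s); 4 remain; assigned so far: [1]
unit clause [4] forces x4=T; simplify:
  satisfied 2 clause(s); 2 remain; assigned so far: [1, 4]
unit clause [3] forces x3=T; simplify:
  satisfied 2 clause(s); 0 remain; assigned so far: [1, 3, 4]

Answer: 0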